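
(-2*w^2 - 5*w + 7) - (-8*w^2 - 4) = 6*w^2 - 5*w + 11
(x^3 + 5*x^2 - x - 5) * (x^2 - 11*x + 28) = x^5 - 6*x^4 - 28*x^3 + 146*x^2 + 27*x - 140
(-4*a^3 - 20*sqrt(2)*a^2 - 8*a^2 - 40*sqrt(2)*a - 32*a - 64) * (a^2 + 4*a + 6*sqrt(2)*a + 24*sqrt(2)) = -4*a^5 - 44*sqrt(2)*a^4 - 24*a^4 - 264*sqrt(2)*a^3 - 304*a^3 - 1632*a^2 - 544*sqrt(2)*a^2 - 2176*a - 1152*sqrt(2)*a - 1536*sqrt(2)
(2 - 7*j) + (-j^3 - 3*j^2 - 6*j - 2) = -j^3 - 3*j^2 - 13*j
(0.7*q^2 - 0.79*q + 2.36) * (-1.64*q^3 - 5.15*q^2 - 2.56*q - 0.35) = -1.148*q^5 - 2.3094*q^4 - 1.5939*q^3 - 10.3766*q^2 - 5.7651*q - 0.826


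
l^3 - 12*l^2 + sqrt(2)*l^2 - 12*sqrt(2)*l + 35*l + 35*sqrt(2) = (l - 7)*(l - 5)*(l + sqrt(2))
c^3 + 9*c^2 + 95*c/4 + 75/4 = (c + 3/2)*(c + 5/2)*(c + 5)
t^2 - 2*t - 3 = (t - 3)*(t + 1)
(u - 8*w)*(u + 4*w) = u^2 - 4*u*w - 32*w^2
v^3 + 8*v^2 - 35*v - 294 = (v - 6)*(v + 7)^2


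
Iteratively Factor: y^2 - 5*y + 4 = (y - 4)*(y - 1)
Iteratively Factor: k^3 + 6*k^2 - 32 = (k + 4)*(k^2 + 2*k - 8) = (k - 2)*(k + 4)*(k + 4)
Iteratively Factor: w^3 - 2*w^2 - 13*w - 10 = (w + 2)*(w^2 - 4*w - 5) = (w - 5)*(w + 2)*(w + 1)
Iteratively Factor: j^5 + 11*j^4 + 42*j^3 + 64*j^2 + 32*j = (j + 4)*(j^4 + 7*j^3 + 14*j^2 + 8*j) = (j + 4)^2*(j^3 + 3*j^2 + 2*j) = (j + 1)*(j + 4)^2*(j^2 + 2*j) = (j + 1)*(j + 2)*(j + 4)^2*(j)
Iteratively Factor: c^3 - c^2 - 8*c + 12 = (c + 3)*(c^2 - 4*c + 4) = (c - 2)*(c + 3)*(c - 2)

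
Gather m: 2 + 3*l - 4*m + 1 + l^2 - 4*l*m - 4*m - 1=l^2 + 3*l + m*(-4*l - 8) + 2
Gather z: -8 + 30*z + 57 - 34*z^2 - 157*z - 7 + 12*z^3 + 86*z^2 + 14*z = 12*z^3 + 52*z^2 - 113*z + 42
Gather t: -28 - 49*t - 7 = -49*t - 35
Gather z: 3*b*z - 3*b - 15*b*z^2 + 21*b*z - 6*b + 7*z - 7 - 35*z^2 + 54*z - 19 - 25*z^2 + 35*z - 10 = -9*b + z^2*(-15*b - 60) + z*(24*b + 96) - 36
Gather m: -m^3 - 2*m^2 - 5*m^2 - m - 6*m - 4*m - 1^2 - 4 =-m^3 - 7*m^2 - 11*m - 5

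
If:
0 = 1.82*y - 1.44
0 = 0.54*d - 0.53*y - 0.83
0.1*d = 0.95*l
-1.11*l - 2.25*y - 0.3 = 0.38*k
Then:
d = 2.31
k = -6.19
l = 0.24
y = 0.79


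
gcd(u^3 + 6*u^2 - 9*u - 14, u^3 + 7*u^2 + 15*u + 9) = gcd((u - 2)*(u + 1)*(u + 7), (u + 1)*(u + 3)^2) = u + 1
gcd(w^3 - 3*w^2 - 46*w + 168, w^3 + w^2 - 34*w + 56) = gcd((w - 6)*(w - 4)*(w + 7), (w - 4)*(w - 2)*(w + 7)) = w^2 + 3*w - 28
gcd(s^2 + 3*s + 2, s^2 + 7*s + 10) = s + 2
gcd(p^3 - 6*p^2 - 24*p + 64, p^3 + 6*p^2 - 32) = p^2 + 2*p - 8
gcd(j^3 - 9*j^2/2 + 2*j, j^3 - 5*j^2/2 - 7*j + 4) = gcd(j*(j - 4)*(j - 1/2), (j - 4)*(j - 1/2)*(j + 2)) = j^2 - 9*j/2 + 2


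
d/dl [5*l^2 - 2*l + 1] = 10*l - 2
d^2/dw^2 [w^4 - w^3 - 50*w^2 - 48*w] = 12*w^2 - 6*w - 100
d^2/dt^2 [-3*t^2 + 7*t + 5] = -6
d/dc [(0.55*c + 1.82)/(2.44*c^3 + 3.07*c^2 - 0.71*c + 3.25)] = (-2.684*c^3 - 15.0109*c^2 - 11.1748*c + 3.0797)/(5.9536*c^6 + 14.9816*c^5 + 5.9601*c^4 + 11.5006*c^3 + 20.4591*c^2 - 4.615*c + 10.5625)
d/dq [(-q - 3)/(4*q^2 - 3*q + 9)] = (-4*q^2 + 3*q + (q + 3)*(8*q - 3) - 9)/(4*q^2 - 3*q + 9)^2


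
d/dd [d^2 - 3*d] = 2*d - 3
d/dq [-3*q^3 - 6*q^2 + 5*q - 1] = -9*q^2 - 12*q + 5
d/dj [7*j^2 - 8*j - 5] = 14*j - 8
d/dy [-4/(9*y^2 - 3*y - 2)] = 12*(6*y - 1)/(-9*y^2 + 3*y + 2)^2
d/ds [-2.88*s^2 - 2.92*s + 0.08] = -5.76*s - 2.92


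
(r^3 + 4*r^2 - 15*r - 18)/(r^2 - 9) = (r^2 + 7*r + 6)/(r + 3)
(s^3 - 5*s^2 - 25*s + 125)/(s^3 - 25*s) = (s - 5)/s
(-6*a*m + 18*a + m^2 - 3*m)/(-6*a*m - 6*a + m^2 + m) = (m - 3)/(m + 1)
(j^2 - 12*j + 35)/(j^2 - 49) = (j - 5)/(j + 7)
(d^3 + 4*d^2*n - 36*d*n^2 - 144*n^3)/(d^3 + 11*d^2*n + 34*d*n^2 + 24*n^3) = (d - 6*n)/(d + n)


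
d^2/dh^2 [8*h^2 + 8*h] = 16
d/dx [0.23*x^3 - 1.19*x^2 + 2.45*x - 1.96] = 0.69*x^2 - 2.38*x + 2.45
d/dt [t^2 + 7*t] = 2*t + 7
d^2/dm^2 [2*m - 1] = 0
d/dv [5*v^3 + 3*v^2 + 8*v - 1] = 15*v^2 + 6*v + 8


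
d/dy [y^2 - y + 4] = 2*y - 1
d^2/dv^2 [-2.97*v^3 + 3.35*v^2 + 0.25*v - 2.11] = 6.7 - 17.82*v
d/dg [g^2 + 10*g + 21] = 2*g + 10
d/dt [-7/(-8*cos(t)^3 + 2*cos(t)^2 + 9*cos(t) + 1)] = 7*(24*cos(t)^2 - 4*cos(t) - 9)*sin(t)/(3*cos(t) + cos(2*t) - 2*cos(3*t) + 2)^2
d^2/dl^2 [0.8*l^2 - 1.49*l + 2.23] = 1.60000000000000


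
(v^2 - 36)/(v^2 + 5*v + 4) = (v^2 - 36)/(v^2 + 5*v + 4)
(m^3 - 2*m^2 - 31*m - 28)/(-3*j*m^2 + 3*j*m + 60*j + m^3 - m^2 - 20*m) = (-m^2 + 6*m + 7)/(3*j*m - 15*j - m^2 + 5*m)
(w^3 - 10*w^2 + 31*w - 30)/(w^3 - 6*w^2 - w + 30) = (w - 2)/(w + 2)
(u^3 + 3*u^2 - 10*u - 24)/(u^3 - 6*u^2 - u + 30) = (u + 4)/(u - 5)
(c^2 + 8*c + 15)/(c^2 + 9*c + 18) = (c + 5)/(c + 6)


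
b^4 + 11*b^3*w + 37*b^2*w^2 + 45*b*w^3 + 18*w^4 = (b + w)^2*(b + 3*w)*(b + 6*w)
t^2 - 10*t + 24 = (t - 6)*(t - 4)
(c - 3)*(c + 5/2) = c^2 - c/2 - 15/2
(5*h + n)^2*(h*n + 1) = 25*h^3*n + 10*h^2*n^2 + 25*h^2 + h*n^3 + 10*h*n + n^2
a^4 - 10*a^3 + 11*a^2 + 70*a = a*(a - 7)*(a - 5)*(a + 2)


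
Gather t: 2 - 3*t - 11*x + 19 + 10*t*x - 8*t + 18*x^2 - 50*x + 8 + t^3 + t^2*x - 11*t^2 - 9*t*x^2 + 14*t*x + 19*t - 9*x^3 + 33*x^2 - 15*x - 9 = t^3 + t^2*(x - 11) + t*(-9*x^2 + 24*x + 8) - 9*x^3 + 51*x^2 - 76*x + 20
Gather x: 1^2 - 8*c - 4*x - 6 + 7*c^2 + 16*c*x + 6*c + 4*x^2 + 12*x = 7*c^2 - 2*c + 4*x^2 + x*(16*c + 8) - 5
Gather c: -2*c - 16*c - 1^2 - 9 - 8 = -18*c - 18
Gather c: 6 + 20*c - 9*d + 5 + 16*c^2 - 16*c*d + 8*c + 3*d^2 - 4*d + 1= 16*c^2 + c*(28 - 16*d) + 3*d^2 - 13*d + 12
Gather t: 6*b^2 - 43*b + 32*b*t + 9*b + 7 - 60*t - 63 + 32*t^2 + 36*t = 6*b^2 - 34*b + 32*t^2 + t*(32*b - 24) - 56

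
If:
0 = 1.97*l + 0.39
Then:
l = -0.20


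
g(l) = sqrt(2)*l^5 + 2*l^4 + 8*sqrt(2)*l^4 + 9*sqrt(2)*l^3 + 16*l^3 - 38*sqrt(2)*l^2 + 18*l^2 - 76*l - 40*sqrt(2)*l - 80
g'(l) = 5*sqrt(2)*l^4 + 8*l^3 + 32*sqrt(2)*l^3 + 27*sqrt(2)*l^2 + 48*l^2 - 76*sqrt(2)*l + 36*l - 76 - 40*sqrt(2)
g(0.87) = -195.14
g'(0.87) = -90.40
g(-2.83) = -44.93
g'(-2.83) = 6.48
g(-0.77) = -7.93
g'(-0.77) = -48.26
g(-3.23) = -40.82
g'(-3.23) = -27.48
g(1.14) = -209.81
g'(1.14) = -11.21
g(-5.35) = -84.09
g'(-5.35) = 354.67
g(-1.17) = 2.02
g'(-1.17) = -3.00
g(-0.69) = -12.18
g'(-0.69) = -58.11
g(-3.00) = -44.85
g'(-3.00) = -7.60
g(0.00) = -80.00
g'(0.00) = -132.57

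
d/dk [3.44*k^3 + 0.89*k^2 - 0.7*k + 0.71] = 10.32*k^2 + 1.78*k - 0.7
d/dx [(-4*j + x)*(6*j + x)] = 2*j + 2*x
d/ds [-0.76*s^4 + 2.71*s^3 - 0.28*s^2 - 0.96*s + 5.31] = -3.04*s^3 + 8.13*s^2 - 0.56*s - 0.96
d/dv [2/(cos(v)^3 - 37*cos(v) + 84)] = 2*(3*cos(v)^2 - 37)*sin(v)/(cos(v)^3 - 37*cos(v) + 84)^2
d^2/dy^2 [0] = 0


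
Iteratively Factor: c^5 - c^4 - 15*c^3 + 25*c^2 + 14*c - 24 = (c - 2)*(c^4 + c^3 - 13*c^2 - c + 12) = (c - 2)*(c - 1)*(c^3 + 2*c^2 - 11*c - 12) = (c - 2)*(c - 1)*(c + 1)*(c^2 + c - 12) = (c - 2)*(c - 1)*(c + 1)*(c + 4)*(c - 3)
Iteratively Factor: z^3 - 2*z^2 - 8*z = (z + 2)*(z^2 - 4*z) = (z - 4)*(z + 2)*(z)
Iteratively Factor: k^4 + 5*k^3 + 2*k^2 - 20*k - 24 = (k + 2)*(k^3 + 3*k^2 - 4*k - 12) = (k - 2)*(k + 2)*(k^2 + 5*k + 6) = (k - 2)*(k + 2)^2*(k + 3)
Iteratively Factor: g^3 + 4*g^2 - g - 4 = (g - 1)*(g^2 + 5*g + 4) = (g - 1)*(g + 1)*(g + 4)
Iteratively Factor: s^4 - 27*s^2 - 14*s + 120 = (s - 5)*(s^3 + 5*s^2 - 2*s - 24) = (s - 5)*(s + 3)*(s^2 + 2*s - 8) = (s - 5)*(s - 2)*(s + 3)*(s + 4)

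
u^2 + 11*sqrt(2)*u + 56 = (u + 4*sqrt(2))*(u + 7*sqrt(2))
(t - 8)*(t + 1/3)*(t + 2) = t^3 - 17*t^2/3 - 18*t - 16/3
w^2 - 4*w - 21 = (w - 7)*(w + 3)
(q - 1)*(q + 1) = q^2 - 1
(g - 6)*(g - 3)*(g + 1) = g^3 - 8*g^2 + 9*g + 18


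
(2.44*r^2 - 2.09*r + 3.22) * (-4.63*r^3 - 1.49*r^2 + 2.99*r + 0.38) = -11.2972*r^5 + 6.0411*r^4 - 4.4989*r^3 - 10.1197*r^2 + 8.8336*r + 1.2236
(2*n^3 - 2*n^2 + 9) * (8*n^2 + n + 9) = 16*n^5 - 14*n^4 + 16*n^3 + 54*n^2 + 9*n + 81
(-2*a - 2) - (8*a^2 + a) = -8*a^2 - 3*a - 2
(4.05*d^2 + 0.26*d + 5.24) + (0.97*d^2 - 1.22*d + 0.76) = 5.02*d^2 - 0.96*d + 6.0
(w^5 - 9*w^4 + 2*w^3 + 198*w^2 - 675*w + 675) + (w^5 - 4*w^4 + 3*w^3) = 2*w^5 - 13*w^4 + 5*w^3 + 198*w^2 - 675*w + 675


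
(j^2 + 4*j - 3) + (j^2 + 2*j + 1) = 2*j^2 + 6*j - 2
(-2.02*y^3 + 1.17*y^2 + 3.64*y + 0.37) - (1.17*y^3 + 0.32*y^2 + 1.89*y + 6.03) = -3.19*y^3 + 0.85*y^2 + 1.75*y - 5.66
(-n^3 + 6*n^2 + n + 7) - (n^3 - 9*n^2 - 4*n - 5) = -2*n^3 + 15*n^2 + 5*n + 12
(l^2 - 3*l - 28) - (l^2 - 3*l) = -28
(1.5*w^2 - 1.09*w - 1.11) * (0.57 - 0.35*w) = -0.525*w^3 + 1.2365*w^2 - 0.2328*w - 0.6327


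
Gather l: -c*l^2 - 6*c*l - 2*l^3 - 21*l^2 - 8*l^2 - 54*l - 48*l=-2*l^3 + l^2*(-c - 29) + l*(-6*c - 102)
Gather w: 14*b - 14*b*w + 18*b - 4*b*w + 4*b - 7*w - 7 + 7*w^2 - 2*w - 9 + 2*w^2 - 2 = 36*b + 9*w^2 + w*(-18*b - 9) - 18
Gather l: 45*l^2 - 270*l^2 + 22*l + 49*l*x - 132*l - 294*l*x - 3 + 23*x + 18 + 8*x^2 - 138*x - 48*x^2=-225*l^2 + l*(-245*x - 110) - 40*x^2 - 115*x + 15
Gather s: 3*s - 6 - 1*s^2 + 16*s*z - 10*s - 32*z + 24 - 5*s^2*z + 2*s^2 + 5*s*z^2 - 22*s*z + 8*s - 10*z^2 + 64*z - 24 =s^2*(1 - 5*z) + s*(5*z^2 - 6*z + 1) - 10*z^2 + 32*z - 6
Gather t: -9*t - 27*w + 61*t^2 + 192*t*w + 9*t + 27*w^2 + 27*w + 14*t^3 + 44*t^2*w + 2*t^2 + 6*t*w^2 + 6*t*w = 14*t^3 + t^2*(44*w + 63) + t*(6*w^2 + 198*w) + 27*w^2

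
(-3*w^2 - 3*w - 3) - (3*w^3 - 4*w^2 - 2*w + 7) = -3*w^3 + w^2 - w - 10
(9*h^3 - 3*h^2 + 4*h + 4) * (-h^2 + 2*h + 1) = -9*h^5 + 21*h^4 - h^3 + h^2 + 12*h + 4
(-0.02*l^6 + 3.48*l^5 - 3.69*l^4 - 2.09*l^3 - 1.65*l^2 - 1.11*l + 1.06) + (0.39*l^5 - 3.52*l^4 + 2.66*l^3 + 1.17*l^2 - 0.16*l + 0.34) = -0.02*l^6 + 3.87*l^5 - 7.21*l^4 + 0.57*l^3 - 0.48*l^2 - 1.27*l + 1.4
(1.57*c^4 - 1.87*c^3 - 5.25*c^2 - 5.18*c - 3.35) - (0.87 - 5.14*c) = 1.57*c^4 - 1.87*c^3 - 5.25*c^2 - 0.04*c - 4.22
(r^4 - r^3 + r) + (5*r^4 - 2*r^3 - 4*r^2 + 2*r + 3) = 6*r^4 - 3*r^3 - 4*r^2 + 3*r + 3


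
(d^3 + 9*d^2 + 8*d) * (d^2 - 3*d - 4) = d^5 + 6*d^4 - 23*d^3 - 60*d^2 - 32*d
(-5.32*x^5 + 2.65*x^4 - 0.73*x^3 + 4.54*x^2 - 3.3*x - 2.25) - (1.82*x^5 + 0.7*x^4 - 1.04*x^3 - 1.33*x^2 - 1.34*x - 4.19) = -7.14*x^5 + 1.95*x^4 + 0.31*x^3 + 5.87*x^2 - 1.96*x + 1.94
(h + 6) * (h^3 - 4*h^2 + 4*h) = h^4 + 2*h^3 - 20*h^2 + 24*h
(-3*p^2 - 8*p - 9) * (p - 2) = -3*p^3 - 2*p^2 + 7*p + 18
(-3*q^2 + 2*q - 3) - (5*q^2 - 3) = -8*q^2 + 2*q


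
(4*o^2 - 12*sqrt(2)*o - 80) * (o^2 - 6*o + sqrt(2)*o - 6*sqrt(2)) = 4*o^4 - 24*o^3 - 8*sqrt(2)*o^3 - 104*o^2 + 48*sqrt(2)*o^2 - 80*sqrt(2)*o + 624*o + 480*sqrt(2)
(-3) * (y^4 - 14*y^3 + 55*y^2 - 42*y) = -3*y^4 + 42*y^3 - 165*y^2 + 126*y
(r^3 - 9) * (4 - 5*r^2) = -5*r^5 + 4*r^3 + 45*r^2 - 36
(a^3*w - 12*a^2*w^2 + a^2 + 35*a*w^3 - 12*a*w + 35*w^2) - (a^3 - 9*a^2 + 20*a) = a^3*w - a^3 - 12*a^2*w^2 + 10*a^2 + 35*a*w^3 - 12*a*w - 20*a + 35*w^2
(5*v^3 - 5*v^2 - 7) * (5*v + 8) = 25*v^4 + 15*v^3 - 40*v^2 - 35*v - 56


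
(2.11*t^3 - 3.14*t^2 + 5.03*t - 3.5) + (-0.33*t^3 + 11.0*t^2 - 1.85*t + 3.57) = 1.78*t^3 + 7.86*t^2 + 3.18*t + 0.0699999999999998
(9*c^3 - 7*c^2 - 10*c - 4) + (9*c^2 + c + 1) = 9*c^3 + 2*c^2 - 9*c - 3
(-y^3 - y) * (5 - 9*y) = 9*y^4 - 5*y^3 + 9*y^2 - 5*y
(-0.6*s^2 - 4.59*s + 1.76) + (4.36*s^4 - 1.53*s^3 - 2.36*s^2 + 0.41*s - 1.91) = 4.36*s^4 - 1.53*s^3 - 2.96*s^2 - 4.18*s - 0.15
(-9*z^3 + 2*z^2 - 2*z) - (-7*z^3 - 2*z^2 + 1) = -2*z^3 + 4*z^2 - 2*z - 1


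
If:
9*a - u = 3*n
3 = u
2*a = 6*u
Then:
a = 9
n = 26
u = 3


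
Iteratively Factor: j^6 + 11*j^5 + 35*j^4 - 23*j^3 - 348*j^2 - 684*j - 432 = (j + 3)*(j^5 + 8*j^4 + 11*j^3 - 56*j^2 - 180*j - 144) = (j + 2)*(j + 3)*(j^4 + 6*j^3 - j^2 - 54*j - 72) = (j + 2)^2*(j + 3)*(j^3 + 4*j^2 - 9*j - 36) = (j - 3)*(j + 2)^2*(j + 3)*(j^2 + 7*j + 12) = (j - 3)*(j + 2)^2*(j + 3)*(j + 4)*(j + 3)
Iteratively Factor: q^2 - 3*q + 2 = (q - 2)*(q - 1)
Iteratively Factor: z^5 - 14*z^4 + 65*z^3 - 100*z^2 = (z)*(z^4 - 14*z^3 + 65*z^2 - 100*z) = z*(z - 5)*(z^3 - 9*z^2 + 20*z) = z^2*(z - 5)*(z^2 - 9*z + 20) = z^2*(z - 5)*(z - 4)*(z - 5)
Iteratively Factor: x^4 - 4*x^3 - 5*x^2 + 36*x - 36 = (x - 2)*(x^3 - 2*x^2 - 9*x + 18) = (x - 3)*(x - 2)*(x^2 + x - 6) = (x - 3)*(x - 2)*(x + 3)*(x - 2)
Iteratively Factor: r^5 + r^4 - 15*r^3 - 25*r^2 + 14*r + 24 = (r - 1)*(r^4 + 2*r^3 - 13*r^2 - 38*r - 24) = (r - 1)*(r + 3)*(r^3 - r^2 - 10*r - 8) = (r - 1)*(r + 1)*(r + 3)*(r^2 - 2*r - 8) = (r - 4)*(r - 1)*(r + 1)*(r + 3)*(r + 2)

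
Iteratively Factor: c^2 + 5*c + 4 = (c + 1)*(c + 4)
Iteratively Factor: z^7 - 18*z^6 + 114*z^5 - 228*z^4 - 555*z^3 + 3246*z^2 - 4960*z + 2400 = (z + 3)*(z^6 - 21*z^5 + 177*z^4 - 759*z^3 + 1722*z^2 - 1920*z + 800) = (z - 5)*(z + 3)*(z^5 - 16*z^4 + 97*z^3 - 274*z^2 + 352*z - 160) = (z - 5)*(z - 2)*(z + 3)*(z^4 - 14*z^3 + 69*z^2 - 136*z + 80) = (z - 5)^2*(z - 2)*(z + 3)*(z^3 - 9*z^2 + 24*z - 16) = (z - 5)^2*(z - 2)*(z - 1)*(z + 3)*(z^2 - 8*z + 16) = (z - 5)^2*(z - 4)*(z - 2)*(z - 1)*(z + 3)*(z - 4)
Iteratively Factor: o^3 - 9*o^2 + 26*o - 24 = (o - 3)*(o^2 - 6*o + 8) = (o - 3)*(o - 2)*(o - 4)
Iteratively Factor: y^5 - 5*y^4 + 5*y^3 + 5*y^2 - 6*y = (y + 1)*(y^4 - 6*y^3 + 11*y^2 - 6*y) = (y - 1)*(y + 1)*(y^3 - 5*y^2 + 6*y) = y*(y - 1)*(y + 1)*(y^2 - 5*y + 6) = y*(y - 3)*(y - 1)*(y + 1)*(y - 2)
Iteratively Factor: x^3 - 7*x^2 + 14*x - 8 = (x - 4)*(x^2 - 3*x + 2) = (x - 4)*(x - 2)*(x - 1)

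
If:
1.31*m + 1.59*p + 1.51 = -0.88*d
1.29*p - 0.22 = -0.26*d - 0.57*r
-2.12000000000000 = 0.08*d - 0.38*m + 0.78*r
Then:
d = -2.37798552296105*r - 10.8815022125839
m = 1.55200304779767*r + 3.28810479735076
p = 0.0374234387363362*r + 2.36371362424171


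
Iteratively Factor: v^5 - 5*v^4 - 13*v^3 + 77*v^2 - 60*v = (v + 4)*(v^4 - 9*v^3 + 23*v^2 - 15*v) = (v - 5)*(v + 4)*(v^3 - 4*v^2 + 3*v) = (v - 5)*(v - 3)*(v + 4)*(v^2 - v) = v*(v - 5)*(v - 3)*(v + 4)*(v - 1)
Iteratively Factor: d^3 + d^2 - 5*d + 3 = (d - 1)*(d^2 + 2*d - 3) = (d - 1)^2*(d + 3)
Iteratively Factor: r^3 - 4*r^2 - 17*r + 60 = (r - 5)*(r^2 + r - 12) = (r - 5)*(r - 3)*(r + 4)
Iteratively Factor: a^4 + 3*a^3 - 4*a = (a + 2)*(a^3 + a^2 - 2*a) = a*(a + 2)*(a^2 + a - 2) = a*(a + 2)^2*(a - 1)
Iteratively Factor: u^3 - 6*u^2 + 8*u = (u - 4)*(u^2 - 2*u) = u*(u - 4)*(u - 2)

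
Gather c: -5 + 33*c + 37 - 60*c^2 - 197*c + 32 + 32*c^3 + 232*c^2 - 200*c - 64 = 32*c^3 + 172*c^2 - 364*c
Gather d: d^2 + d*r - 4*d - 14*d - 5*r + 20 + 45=d^2 + d*(r - 18) - 5*r + 65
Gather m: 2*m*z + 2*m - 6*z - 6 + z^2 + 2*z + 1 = m*(2*z + 2) + z^2 - 4*z - 5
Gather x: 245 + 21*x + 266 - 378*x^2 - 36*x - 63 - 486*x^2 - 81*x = -864*x^2 - 96*x + 448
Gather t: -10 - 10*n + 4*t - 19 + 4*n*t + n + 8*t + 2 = -9*n + t*(4*n + 12) - 27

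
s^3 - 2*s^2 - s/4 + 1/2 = (s - 2)*(s - 1/2)*(s + 1/2)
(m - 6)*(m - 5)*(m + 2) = m^3 - 9*m^2 + 8*m + 60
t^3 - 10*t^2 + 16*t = t*(t - 8)*(t - 2)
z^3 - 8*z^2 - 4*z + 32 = (z - 8)*(z - 2)*(z + 2)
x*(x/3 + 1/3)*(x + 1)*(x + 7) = x^4/3 + 3*x^3 + 5*x^2 + 7*x/3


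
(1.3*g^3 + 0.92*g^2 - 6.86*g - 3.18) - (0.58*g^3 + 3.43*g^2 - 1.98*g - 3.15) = 0.72*g^3 - 2.51*g^2 - 4.88*g - 0.0300000000000002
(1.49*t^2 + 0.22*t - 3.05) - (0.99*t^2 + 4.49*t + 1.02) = 0.5*t^2 - 4.27*t - 4.07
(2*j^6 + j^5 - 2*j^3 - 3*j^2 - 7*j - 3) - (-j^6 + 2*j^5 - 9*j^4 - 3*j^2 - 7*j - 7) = 3*j^6 - j^5 + 9*j^4 - 2*j^3 + 4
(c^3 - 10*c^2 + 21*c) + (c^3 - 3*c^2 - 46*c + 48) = 2*c^3 - 13*c^2 - 25*c + 48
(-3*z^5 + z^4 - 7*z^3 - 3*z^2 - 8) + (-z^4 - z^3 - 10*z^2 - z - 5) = -3*z^5 - 8*z^3 - 13*z^2 - z - 13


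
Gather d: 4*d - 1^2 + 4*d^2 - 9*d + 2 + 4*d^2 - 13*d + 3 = 8*d^2 - 18*d + 4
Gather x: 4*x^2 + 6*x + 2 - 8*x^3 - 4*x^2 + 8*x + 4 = -8*x^3 + 14*x + 6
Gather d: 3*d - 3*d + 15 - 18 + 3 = 0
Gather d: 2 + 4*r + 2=4*r + 4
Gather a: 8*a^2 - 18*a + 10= 8*a^2 - 18*a + 10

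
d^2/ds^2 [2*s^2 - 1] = 4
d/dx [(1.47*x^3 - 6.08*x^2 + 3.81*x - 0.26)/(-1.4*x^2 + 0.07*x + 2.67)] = (-2.058*x^4 + 0.2058*x^3 + 16.6831*x^2 - 33.1952*x + 10.1909)/(1.96*x^4 - 0.196*x^3 - 7.4711*x^2 + 0.3738*x + 7.1289)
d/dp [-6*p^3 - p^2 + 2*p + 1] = -18*p^2 - 2*p + 2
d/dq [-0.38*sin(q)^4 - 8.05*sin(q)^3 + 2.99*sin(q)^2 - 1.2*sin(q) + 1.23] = (-1.52*sin(q)^3 - 24.15*sin(q)^2 + 5.98*sin(q) - 1.2)*cos(q)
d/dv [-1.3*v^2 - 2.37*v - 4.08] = -2.6*v - 2.37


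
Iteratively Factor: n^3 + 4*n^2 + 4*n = (n)*(n^2 + 4*n + 4) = n*(n + 2)*(n + 2)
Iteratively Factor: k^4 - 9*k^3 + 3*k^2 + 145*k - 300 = (k - 5)*(k^3 - 4*k^2 - 17*k + 60) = (k - 5)^2*(k^2 + k - 12) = (k - 5)^2*(k + 4)*(k - 3)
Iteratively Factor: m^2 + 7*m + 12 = (m + 3)*(m + 4)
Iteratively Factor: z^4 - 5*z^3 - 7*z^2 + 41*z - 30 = (z - 5)*(z^3 - 7*z + 6) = (z - 5)*(z + 3)*(z^2 - 3*z + 2) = (z - 5)*(z - 2)*(z + 3)*(z - 1)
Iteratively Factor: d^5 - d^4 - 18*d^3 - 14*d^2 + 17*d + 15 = (d - 5)*(d^4 + 4*d^3 + 2*d^2 - 4*d - 3) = (d - 5)*(d + 1)*(d^3 + 3*d^2 - d - 3) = (d - 5)*(d + 1)*(d + 3)*(d^2 - 1) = (d - 5)*(d - 1)*(d + 1)*(d + 3)*(d + 1)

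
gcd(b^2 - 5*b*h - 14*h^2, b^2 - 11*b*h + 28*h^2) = b - 7*h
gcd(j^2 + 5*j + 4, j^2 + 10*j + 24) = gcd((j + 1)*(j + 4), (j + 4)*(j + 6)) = j + 4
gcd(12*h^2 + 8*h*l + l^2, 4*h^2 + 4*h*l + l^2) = 2*h + l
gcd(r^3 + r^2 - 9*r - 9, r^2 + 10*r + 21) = r + 3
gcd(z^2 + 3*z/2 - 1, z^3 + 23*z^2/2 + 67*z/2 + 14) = 1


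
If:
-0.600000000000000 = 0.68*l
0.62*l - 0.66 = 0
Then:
No Solution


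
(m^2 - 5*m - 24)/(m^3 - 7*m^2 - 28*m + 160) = (m + 3)/(m^2 + m - 20)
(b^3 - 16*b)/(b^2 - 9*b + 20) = b*(b + 4)/(b - 5)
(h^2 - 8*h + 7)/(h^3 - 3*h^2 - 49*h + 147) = (h - 1)/(h^2 + 4*h - 21)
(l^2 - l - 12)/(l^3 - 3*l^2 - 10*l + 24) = 1/(l - 2)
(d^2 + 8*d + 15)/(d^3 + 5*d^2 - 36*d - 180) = (d + 3)/(d^2 - 36)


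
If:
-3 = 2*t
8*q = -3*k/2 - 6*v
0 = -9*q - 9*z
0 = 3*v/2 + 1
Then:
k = 16*z/3 + 8/3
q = -z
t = -3/2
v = -2/3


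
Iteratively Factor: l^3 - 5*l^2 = (l - 5)*(l^2) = l*(l - 5)*(l)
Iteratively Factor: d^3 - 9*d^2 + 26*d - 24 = (d - 3)*(d^2 - 6*d + 8) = (d - 4)*(d - 3)*(d - 2)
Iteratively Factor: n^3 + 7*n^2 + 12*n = (n)*(n^2 + 7*n + 12) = n*(n + 3)*(n + 4)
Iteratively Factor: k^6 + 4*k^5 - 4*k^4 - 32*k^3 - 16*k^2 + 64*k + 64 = (k + 2)*(k^5 + 2*k^4 - 8*k^3 - 16*k^2 + 16*k + 32) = (k + 2)^2*(k^4 - 8*k^2 + 16) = (k + 2)^3*(k^3 - 2*k^2 - 4*k + 8) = (k - 2)*(k + 2)^3*(k^2 - 4) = (k - 2)*(k + 2)^4*(k - 2)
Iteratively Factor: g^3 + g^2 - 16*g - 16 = (g + 4)*(g^2 - 3*g - 4) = (g + 1)*(g + 4)*(g - 4)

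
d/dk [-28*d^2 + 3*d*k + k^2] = 3*d + 2*k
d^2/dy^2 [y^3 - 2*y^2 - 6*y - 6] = 6*y - 4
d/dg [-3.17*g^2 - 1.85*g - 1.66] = -6.34*g - 1.85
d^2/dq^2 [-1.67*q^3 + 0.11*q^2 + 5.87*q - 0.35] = 0.22 - 10.02*q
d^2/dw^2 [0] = 0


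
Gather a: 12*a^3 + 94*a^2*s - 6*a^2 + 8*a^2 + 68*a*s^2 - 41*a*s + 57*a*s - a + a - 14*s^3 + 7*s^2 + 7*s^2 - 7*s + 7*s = 12*a^3 + a^2*(94*s + 2) + a*(68*s^2 + 16*s) - 14*s^3 + 14*s^2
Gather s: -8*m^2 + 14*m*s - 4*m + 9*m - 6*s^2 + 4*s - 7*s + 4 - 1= -8*m^2 + 5*m - 6*s^2 + s*(14*m - 3) + 3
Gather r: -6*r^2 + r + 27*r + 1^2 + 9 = -6*r^2 + 28*r + 10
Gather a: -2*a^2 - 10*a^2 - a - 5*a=-12*a^2 - 6*a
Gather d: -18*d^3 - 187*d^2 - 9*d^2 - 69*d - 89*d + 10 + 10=-18*d^3 - 196*d^2 - 158*d + 20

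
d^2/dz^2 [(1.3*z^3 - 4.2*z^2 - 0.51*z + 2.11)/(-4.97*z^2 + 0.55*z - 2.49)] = (-1.13686837721616e-13*z^5 + 1.13686837721616e-13*z^4 + 79.5455979999999*z^3 - 613.888854*z^2 - 51.623088*z + 104.424946)/(122.763473*z^6 - 40.756485*z^5 + 189.025998*z^4 - 41.004865*z^3 + 94.703166*z^2 - 10.230165*z + 15.438249)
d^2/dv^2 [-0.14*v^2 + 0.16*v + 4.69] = -0.280000000000000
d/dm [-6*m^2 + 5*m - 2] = 5 - 12*m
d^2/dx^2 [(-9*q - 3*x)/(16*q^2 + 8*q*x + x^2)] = 6*(-q - x)/(256*q^4 + 256*q^3*x + 96*q^2*x^2 + 16*q*x^3 + x^4)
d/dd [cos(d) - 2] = -sin(d)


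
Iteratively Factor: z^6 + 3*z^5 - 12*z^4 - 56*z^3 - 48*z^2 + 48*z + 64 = (z + 2)*(z^5 + z^4 - 14*z^3 - 28*z^2 + 8*z + 32) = (z + 2)^2*(z^4 - z^3 - 12*z^2 - 4*z + 16) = (z - 4)*(z + 2)^2*(z^3 + 3*z^2 - 4) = (z - 4)*(z + 2)^3*(z^2 + z - 2) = (z - 4)*(z + 2)^4*(z - 1)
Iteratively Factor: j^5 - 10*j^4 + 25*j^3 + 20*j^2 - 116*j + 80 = (j - 5)*(j^4 - 5*j^3 + 20*j - 16) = (j - 5)*(j - 2)*(j^3 - 3*j^2 - 6*j + 8) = (j - 5)*(j - 2)*(j - 1)*(j^2 - 2*j - 8) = (j - 5)*(j - 4)*(j - 2)*(j - 1)*(j + 2)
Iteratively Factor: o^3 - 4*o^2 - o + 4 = (o - 1)*(o^2 - 3*o - 4) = (o - 4)*(o - 1)*(o + 1)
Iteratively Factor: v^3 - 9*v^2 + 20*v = (v)*(v^2 - 9*v + 20) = v*(v - 4)*(v - 5)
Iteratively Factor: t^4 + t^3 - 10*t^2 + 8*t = (t - 1)*(t^3 + 2*t^2 - 8*t) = (t - 1)*(t + 4)*(t^2 - 2*t) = (t - 2)*(t - 1)*(t + 4)*(t)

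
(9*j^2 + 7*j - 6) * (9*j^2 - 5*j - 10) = 81*j^4 + 18*j^3 - 179*j^2 - 40*j + 60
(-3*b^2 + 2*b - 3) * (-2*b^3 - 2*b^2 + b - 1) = 6*b^5 + 2*b^4 - b^3 + 11*b^2 - 5*b + 3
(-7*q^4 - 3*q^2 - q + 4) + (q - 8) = -7*q^4 - 3*q^2 - 4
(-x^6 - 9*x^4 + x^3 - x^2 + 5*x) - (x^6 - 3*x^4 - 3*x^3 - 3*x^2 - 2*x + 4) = -2*x^6 - 6*x^4 + 4*x^3 + 2*x^2 + 7*x - 4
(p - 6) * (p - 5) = p^2 - 11*p + 30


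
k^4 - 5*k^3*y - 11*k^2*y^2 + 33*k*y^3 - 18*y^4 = (k - 6*y)*(k - y)^2*(k + 3*y)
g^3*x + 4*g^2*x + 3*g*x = g*(g + 3)*(g*x + x)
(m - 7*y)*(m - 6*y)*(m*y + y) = m^3*y - 13*m^2*y^2 + m^2*y + 42*m*y^3 - 13*m*y^2 + 42*y^3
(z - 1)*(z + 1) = z^2 - 1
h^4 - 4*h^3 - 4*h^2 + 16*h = h*(h - 4)*(h - 2)*(h + 2)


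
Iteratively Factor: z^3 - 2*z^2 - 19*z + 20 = (z - 1)*(z^2 - z - 20) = (z - 1)*(z + 4)*(z - 5)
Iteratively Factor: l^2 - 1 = (l - 1)*(l + 1)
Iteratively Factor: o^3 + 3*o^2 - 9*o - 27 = (o + 3)*(o^2 - 9) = (o + 3)^2*(o - 3)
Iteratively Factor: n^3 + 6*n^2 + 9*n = (n)*(n^2 + 6*n + 9) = n*(n + 3)*(n + 3)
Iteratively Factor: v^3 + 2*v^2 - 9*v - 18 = (v + 3)*(v^2 - v - 6) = (v + 2)*(v + 3)*(v - 3)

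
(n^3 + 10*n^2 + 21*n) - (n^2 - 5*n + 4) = n^3 + 9*n^2 + 26*n - 4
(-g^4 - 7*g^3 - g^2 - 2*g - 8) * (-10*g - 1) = 10*g^5 + 71*g^4 + 17*g^3 + 21*g^2 + 82*g + 8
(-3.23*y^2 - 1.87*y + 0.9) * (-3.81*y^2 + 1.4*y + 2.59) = 12.3063*y^4 + 2.6027*y^3 - 14.4127*y^2 - 3.5833*y + 2.331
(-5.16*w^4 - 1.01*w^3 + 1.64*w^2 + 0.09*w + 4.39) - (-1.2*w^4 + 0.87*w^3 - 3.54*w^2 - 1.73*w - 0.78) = -3.96*w^4 - 1.88*w^3 + 5.18*w^2 + 1.82*w + 5.17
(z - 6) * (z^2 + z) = z^3 - 5*z^2 - 6*z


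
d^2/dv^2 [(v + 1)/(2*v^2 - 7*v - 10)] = 2*((5 - 6*v)*(-2*v^2 + 7*v + 10) - (v + 1)*(4*v - 7)^2)/(-2*v^2 + 7*v + 10)^3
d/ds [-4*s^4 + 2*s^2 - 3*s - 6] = -16*s^3 + 4*s - 3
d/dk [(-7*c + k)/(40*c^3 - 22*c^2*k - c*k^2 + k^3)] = (40*c^3 - 22*c^2*k - c*k^2 + k^3 - (7*c - k)*(22*c^2 + 2*c*k - 3*k^2))/(40*c^3 - 22*c^2*k - c*k^2 + k^3)^2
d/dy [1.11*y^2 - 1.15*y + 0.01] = 2.22*y - 1.15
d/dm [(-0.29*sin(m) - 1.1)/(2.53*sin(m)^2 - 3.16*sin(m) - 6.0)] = (0.7337*sin(m)^2 + 5.566*sin(m) - 1.736)*cos(m)/(6.4009*sin(m)^4 - 15.9896*sin(m)^3 - 20.3744*sin(m)^2 + 37.92*sin(m) + 36.0)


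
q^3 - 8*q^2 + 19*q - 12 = (q - 4)*(q - 3)*(q - 1)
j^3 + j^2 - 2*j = j*(j - 1)*(j + 2)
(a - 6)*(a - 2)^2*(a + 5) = a^4 - 5*a^3 - 22*a^2 + 116*a - 120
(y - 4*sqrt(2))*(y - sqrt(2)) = y^2 - 5*sqrt(2)*y + 8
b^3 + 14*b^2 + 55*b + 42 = (b + 1)*(b + 6)*(b + 7)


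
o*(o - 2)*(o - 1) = o^3 - 3*o^2 + 2*o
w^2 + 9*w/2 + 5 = (w + 2)*(w + 5/2)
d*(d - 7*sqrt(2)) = d^2 - 7*sqrt(2)*d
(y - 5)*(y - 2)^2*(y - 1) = y^4 - 10*y^3 + 33*y^2 - 44*y + 20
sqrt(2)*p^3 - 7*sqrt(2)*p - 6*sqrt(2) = (p - 3)*(p + 2)*(sqrt(2)*p + sqrt(2))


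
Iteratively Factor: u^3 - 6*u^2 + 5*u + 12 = (u - 4)*(u^2 - 2*u - 3) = (u - 4)*(u + 1)*(u - 3)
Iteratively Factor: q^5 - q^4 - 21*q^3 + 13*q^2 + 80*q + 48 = (q + 1)*(q^4 - 2*q^3 - 19*q^2 + 32*q + 48) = (q - 4)*(q + 1)*(q^3 + 2*q^2 - 11*q - 12) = (q - 4)*(q - 3)*(q + 1)*(q^2 + 5*q + 4) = (q - 4)*(q - 3)*(q + 1)^2*(q + 4)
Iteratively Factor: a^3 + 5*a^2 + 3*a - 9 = (a + 3)*(a^2 + 2*a - 3) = (a + 3)^2*(a - 1)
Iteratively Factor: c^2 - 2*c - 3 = (c + 1)*(c - 3)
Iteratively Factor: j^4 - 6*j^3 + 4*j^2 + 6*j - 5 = (j - 1)*(j^3 - 5*j^2 - j + 5) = (j - 1)^2*(j^2 - 4*j - 5) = (j - 1)^2*(j + 1)*(j - 5)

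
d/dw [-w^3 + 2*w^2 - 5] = w*(4 - 3*w)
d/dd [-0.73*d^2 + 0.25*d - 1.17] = 0.25 - 1.46*d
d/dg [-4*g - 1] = -4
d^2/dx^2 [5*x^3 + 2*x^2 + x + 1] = 30*x + 4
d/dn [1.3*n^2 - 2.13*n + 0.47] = 2.6*n - 2.13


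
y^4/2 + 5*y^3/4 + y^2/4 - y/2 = y*(y/2 + 1)*(y - 1/2)*(y + 1)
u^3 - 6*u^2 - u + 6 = (u - 6)*(u - 1)*(u + 1)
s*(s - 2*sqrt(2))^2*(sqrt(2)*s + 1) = sqrt(2)*s^4 - 7*s^3 + 4*sqrt(2)*s^2 + 8*s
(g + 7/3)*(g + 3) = g^2 + 16*g/3 + 7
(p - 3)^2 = p^2 - 6*p + 9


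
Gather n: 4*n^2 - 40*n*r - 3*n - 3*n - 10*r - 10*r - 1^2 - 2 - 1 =4*n^2 + n*(-40*r - 6) - 20*r - 4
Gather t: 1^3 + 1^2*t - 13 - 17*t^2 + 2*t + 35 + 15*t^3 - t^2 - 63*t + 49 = 15*t^3 - 18*t^2 - 60*t + 72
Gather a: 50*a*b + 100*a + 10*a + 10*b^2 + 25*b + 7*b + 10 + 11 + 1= a*(50*b + 110) + 10*b^2 + 32*b + 22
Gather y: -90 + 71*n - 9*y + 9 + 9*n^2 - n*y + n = 9*n^2 + 72*n + y*(-n - 9) - 81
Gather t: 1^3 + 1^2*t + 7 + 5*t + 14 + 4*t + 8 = 10*t + 30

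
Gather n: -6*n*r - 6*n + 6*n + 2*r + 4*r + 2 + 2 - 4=-6*n*r + 6*r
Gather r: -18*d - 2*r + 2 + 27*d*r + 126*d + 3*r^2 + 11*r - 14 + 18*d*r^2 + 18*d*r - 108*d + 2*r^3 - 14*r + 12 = 2*r^3 + r^2*(18*d + 3) + r*(45*d - 5)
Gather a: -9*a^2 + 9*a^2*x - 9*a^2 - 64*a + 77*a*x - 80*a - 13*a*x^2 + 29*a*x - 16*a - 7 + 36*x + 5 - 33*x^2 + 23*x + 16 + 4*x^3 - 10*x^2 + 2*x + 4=a^2*(9*x - 18) + a*(-13*x^2 + 106*x - 160) + 4*x^3 - 43*x^2 + 61*x + 18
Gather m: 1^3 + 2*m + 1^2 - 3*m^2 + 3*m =-3*m^2 + 5*m + 2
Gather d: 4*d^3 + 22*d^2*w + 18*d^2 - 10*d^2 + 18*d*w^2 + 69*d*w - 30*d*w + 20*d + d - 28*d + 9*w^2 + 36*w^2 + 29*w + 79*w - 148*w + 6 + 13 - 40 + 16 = 4*d^3 + d^2*(22*w + 8) + d*(18*w^2 + 39*w - 7) + 45*w^2 - 40*w - 5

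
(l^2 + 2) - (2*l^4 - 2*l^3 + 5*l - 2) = -2*l^4 + 2*l^3 + l^2 - 5*l + 4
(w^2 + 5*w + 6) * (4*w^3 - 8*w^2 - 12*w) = 4*w^5 + 12*w^4 - 28*w^3 - 108*w^2 - 72*w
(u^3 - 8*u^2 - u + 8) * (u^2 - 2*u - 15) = u^5 - 10*u^4 + 130*u^2 - u - 120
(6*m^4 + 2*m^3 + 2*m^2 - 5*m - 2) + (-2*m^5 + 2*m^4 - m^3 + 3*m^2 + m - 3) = -2*m^5 + 8*m^4 + m^3 + 5*m^2 - 4*m - 5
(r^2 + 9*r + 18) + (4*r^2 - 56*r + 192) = 5*r^2 - 47*r + 210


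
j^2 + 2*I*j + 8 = (j - 2*I)*(j + 4*I)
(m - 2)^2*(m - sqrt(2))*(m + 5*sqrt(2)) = m^4 - 4*m^3 + 4*sqrt(2)*m^3 - 16*sqrt(2)*m^2 - 6*m^2 + 16*sqrt(2)*m + 40*m - 40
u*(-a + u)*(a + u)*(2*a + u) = -2*a^3*u - a^2*u^2 + 2*a*u^3 + u^4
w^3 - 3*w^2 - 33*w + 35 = (w - 7)*(w - 1)*(w + 5)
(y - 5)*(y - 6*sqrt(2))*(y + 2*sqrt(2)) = y^3 - 4*sqrt(2)*y^2 - 5*y^2 - 24*y + 20*sqrt(2)*y + 120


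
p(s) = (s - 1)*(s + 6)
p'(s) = 2*s + 5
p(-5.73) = -1.82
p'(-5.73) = -6.46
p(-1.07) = -10.21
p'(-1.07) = 2.86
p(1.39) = 2.88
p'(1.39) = 7.78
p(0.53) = -3.07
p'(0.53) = 6.06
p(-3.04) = -11.96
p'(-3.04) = -1.08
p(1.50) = 3.75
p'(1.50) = 8.00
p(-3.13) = -11.85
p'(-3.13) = -1.26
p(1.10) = 0.71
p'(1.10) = 7.20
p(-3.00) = -12.00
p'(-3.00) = -1.00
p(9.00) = 120.00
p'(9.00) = 23.00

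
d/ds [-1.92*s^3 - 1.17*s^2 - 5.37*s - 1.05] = -5.76*s^2 - 2.34*s - 5.37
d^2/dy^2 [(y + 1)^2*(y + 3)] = 6*y + 10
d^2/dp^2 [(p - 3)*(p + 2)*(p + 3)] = 6*p + 4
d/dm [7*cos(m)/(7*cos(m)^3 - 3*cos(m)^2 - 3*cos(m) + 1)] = 112*(14*cos(m)^3 - 3*cos(m)^2 - 1)*sin(m)/(-9*cos(m) + 6*cos(2*m) - 7*cos(3*m) + 2)^2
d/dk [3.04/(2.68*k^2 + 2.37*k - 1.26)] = (-16.2944*k - 7.2048)/(2.68*k^2 + 2.37*k - 1.26)^2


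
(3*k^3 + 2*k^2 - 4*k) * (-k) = -3*k^4 - 2*k^3 + 4*k^2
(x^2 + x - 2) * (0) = 0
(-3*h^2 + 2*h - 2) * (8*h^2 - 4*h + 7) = -24*h^4 + 28*h^3 - 45*h^2 + 22*h - 14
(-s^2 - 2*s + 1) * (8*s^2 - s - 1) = -8*s^4 - 15*s^3 + 11*s^2 + s - 1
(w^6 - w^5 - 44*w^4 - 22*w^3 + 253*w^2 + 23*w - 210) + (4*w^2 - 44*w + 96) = w^6 - w^5 - 44*w^4 - 22*w^3 + 257*w^2 - 21*w - 114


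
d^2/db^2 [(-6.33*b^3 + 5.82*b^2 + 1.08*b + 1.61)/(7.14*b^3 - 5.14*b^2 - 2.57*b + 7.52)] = (-9.09494701772928e-13*b^7 + 128.785608*b^6 - 366.577596*b^5 + 5466.392568*b^4 - 5950.29369*b^3 + 1465.868028*b^2 - 2288.379828*b + 845.721474)/(363.994344*b^9 - 786.105432*b^8 + 172.855116*b^7 + 1580.210864*b^6 - 1718.10411*b^5 - 333.764358*b^4 + 1790.361151*b^3 - 723.000624*b^2 - 436.003584*b + 425.259008)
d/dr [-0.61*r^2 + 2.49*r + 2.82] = 2.49 - 1.22*r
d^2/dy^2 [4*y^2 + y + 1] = 8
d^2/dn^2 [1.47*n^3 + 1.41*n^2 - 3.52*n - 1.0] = 8.82*n + 2.82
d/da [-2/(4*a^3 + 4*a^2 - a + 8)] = 2*(12*a^2 + 8*a - 1)/(4*a^3 + 4*a^2 - a + 8)^2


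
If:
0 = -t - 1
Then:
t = -1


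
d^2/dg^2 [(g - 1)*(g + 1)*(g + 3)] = 6*g + 6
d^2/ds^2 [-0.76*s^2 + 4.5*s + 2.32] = -1.52000000000000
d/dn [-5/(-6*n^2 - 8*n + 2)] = 5*(-3*n - 2)/(3*n^2 + 4*n - 1)^2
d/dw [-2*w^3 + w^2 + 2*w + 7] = -6*w^2 + 2*w + 2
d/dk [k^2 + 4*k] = 2*k + 4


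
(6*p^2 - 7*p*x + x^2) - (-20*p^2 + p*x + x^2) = 26*p^2 - 8*p*x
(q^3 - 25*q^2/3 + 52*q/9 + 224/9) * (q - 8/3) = q^4 - 11*q^3 + 28*q^2 + 256*q/27 - 1792/27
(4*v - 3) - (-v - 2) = 5*v - 1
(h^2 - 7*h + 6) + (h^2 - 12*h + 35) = 2*h^2 - 19*h + 41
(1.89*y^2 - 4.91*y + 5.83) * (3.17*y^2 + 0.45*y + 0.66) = 5.9913*y^4 - 14.7142*y^3 + 17.519*y^2 - 0.6171*y + 3.8478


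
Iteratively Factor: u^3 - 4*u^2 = (u - 4)*(u^2) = u*(u - 4)*(u)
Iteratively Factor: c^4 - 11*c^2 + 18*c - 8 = (c - 2)*(c^3 + 2*c^2 - 7*c + 4) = (c - 2)*(c - 1)*(c^2 + 3*c - 4) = (c - 2)*(c - 1)^2*(c + 4)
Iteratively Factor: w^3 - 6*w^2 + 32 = (w - 4)*(w^2 - 2*w - 8) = (w - 4)*(w + 2)*(w - 4)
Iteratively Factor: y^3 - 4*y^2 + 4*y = (y - 2)*(y^2 - 2*y) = y*(y - 2)*(y - 2)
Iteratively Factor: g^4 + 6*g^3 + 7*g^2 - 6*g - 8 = (g + 4)*(g^3 + 2*g^2 - g - 2) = (g + 1)*(g + 4)*(g^2 + g - 2) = (g - 1)*(g + 1)*(g + 4)*(g + 2)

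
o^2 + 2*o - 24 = (o - 4)*(o + 6)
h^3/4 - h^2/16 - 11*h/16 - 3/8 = (h/4 + 1/4)*(h - 2)*(h + 3/4)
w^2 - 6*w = w*(w - 6)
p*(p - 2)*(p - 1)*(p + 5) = p^4 + 2*p^3 - 13*p^2 + 10*p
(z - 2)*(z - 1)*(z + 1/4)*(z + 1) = z^4 - 7*z^3/4 - 3*z^2/2 + 7*z/4 + 1/2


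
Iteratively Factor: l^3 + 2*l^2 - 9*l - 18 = (l + 2)*(l^2 - 9) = (l + 2)*(l + 3)*(l - 3)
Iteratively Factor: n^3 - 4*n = (n - 2)*(n^2 + 2*n) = n*(n - 2)*(n + 2)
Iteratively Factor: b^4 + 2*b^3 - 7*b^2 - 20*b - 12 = (b - 3)*(b^3 + 5*b^2 + 8*b + 4) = (b - 3)*(b + 1)*(b^2 + 4*b + 4) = (b - 3)*(b + 1)*(b + 2)*(b + 2)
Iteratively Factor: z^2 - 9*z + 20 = (z - 4)*(z - 5)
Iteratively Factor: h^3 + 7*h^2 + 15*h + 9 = (h + 3)*(h^2 + 4*h + 3) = (h + 1)*(h + 3)*(h + 3)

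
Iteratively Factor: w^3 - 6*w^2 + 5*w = (w - 5)*(w^2 - w) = w*(w - 5)*(w - 1)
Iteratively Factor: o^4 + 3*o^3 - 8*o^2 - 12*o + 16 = (o - 1)*(o^3 + 4*o^2 - 4*o - 16) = (o - 1)*(o + 2)*(o^2 + 2*o - 8) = (o - 1)*(o + 2)*(o + 4)*(o - 2)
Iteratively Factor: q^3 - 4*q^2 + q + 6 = (q - 3)*(q^2 - q - 2) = (q - 3)*(q - 2)*(q + 1)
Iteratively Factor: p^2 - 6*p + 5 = (p - 5)*(p - 1)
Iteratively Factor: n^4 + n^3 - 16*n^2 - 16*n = (n - 4)*(n^3 + 5*n^2 + 4*n) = (n - 4)*(n + 4)*(n^2 + n) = (n - 4)*(n + 1)*(n + 4)*(n)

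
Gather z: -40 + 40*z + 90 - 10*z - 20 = 30*z + 30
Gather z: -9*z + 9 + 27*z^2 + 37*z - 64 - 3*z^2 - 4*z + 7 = 24*z^2 + 24*z - 48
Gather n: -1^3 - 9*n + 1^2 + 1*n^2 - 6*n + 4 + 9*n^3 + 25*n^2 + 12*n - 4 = 9*n^3 + 26*n^2 - 3*n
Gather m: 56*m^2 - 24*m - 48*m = 56*m^2 - 72*m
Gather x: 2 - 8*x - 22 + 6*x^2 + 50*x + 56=6*x^2 + 42*x + 36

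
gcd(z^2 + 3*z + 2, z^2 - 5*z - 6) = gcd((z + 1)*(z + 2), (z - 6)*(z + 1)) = z + 1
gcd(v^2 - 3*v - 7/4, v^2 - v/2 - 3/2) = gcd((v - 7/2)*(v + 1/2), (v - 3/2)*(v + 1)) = 1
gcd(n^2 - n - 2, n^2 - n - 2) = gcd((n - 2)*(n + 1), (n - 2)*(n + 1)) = n^2 - n - 2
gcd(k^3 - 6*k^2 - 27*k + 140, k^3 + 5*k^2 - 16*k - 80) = k^2 + k - 20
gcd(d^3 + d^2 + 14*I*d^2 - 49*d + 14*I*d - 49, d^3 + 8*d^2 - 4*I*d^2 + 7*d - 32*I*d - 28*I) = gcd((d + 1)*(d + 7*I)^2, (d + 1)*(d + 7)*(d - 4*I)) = d + 1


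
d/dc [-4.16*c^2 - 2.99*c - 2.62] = -8.32*c - 2.99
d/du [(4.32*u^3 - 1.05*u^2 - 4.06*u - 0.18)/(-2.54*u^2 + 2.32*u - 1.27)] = (-10.9728*u^4 + 20.0448*u^3 - 29.2076*u^2 + 1.7526*u + 5.5738)/(6.4516*u^4 - 11.7856*u^3 + 11.834*u^2 - 5.8928*u + 1.6129)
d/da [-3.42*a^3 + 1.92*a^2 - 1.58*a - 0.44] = -10.26*a^2 + 3.84*a - 1.58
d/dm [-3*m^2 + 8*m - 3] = 8 - 6*m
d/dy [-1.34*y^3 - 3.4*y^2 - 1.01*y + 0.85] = -4.02*y^2 - 6.8*y - 1.01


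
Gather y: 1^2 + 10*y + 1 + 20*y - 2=30*y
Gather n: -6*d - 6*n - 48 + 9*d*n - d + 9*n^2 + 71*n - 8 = -7*d + 9*n^2 + n*(9*d + 65) - 56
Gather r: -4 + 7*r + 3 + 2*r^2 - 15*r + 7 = 2*r^2 - 8*r + 6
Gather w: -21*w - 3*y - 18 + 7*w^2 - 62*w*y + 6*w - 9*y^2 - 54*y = 7*w^2 + w*(-62*y - 15) - 9*y^2 - 57*y - 18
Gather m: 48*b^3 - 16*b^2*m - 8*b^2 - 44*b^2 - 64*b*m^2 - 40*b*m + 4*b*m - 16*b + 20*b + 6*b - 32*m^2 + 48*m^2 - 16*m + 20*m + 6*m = 48*b^3 - 52*b^2 + 10*b + m^2*(16 - 64*b) + m*(-16*b^2 - 36*b + 10)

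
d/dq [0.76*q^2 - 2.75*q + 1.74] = 1.52*q - 2.75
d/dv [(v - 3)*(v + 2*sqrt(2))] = 2*v - 3 + 2*sqrt(2)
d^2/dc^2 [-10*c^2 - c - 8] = -20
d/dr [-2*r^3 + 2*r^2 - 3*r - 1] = -6*r^2 + 4*r - 3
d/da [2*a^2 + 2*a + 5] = 4*a + 2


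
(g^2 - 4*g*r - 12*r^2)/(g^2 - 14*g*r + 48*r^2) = (-g - 2*r)/(-g + 8*r)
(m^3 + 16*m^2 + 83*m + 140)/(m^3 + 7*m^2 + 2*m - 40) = (m + 7)/(m - 2)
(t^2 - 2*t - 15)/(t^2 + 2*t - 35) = (t + 3)/(t + 7)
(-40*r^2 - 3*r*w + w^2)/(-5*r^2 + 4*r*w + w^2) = (8*r - w)/(r - w)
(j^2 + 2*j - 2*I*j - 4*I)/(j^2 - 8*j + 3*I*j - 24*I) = (j^2 + 2*j*(1 - I) - 4*I)/(j^2 + j*(-8 + 3*I) - 24*I)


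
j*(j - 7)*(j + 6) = j^3 - j^2 - 42*j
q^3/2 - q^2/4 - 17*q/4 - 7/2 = (q/2 + 1)*(q - 7/2)*(q + 1)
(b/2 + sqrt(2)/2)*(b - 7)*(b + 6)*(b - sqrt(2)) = b^4/2 - b^3/2 - 22*b^2 + b + 42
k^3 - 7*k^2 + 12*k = k*(k - 4)*(k - 3)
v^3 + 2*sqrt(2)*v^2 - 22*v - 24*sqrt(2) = (v - 3*sqrt(2))*(v + sqrt(2))*(v + 4*sqrt(2))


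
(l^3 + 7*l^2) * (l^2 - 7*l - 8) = l^5 - 57*l^3 - 56*l^2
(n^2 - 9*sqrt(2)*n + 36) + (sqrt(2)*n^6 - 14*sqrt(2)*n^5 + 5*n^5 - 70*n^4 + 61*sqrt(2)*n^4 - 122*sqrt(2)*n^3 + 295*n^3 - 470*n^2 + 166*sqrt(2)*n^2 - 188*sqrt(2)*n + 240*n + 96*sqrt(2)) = sqrt(2)*n^6 - 14*sqrt(2)*n^5 + 5*n^5 - 70*n^4 + 61*sqrt(2)*n^4 - 122*sqrt(2)*n^3 + 295*n^3 - 469*n^2 + 166*sqrt(2)*n^2 - 197*sqrt(2)*n + 240*n + 36 + 96*sqrt(2)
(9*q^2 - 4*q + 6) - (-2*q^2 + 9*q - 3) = 11*q^2 - 13*q + 9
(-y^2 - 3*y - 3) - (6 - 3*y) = -y^2 - 9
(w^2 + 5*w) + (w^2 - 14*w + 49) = 2*w^2 - 9*w + 49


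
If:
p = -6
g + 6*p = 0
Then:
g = 36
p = -6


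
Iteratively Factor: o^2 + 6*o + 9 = (o + 3)*(o + 3)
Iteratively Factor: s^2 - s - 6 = (s + 2)*(s - 3)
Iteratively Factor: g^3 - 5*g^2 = (g)*(g^2 - 5*g) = g*(g - 5)*(g)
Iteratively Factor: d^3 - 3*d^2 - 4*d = (d)*(d^2 - 3*d - 4) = d*(d - 4)*(d + 1)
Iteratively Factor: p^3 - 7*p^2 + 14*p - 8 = (p - 2)*(p^2 - 5*p + 4) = (p - 4)*(p - 2)*(p - 1)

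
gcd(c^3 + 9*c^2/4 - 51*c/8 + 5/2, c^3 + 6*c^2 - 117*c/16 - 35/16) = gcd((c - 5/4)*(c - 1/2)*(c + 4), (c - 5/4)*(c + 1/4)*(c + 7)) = c - 5/4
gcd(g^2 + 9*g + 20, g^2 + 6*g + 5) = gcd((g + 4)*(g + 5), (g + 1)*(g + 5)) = g + 5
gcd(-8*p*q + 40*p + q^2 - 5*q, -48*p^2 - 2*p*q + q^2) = 8*p - q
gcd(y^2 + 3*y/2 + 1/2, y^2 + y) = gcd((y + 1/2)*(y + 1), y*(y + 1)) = y + 1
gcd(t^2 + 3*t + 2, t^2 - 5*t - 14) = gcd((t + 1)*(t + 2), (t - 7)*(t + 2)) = t + 2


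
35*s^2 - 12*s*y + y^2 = (-7*s + y)*(-5*s + y)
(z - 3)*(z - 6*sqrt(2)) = z^2 - 6*sqrt(2)*z - 3*z + 18*sqrt(2)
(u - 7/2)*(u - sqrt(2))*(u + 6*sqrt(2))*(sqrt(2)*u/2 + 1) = sqrt(2)*u^4/2 - 7*sqrt(2)*u^3/4 + 6*u^3 - 21*u^2 - sqrt(2)*u^2 - 12*u + 7*sqrt(2)*u/2 + 42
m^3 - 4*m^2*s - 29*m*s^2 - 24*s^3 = (m - 8*s)*(m + s)*(m + 3*s)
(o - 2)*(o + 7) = o^2 + 5*o - 14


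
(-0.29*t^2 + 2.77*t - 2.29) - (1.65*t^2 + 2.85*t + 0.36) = -1.94*t^2 - 0.0800000000000001*t - 2.65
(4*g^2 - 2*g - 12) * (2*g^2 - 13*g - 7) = 8*g^4 - 56*g^3 - 26*g^2 + 170*g + 84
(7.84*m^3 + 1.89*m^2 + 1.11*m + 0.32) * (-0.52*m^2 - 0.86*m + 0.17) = -4.0768*m^5 - 7.7252*m^4 - 0.8698*m^3 - 0.7997*m^2 - 0.0865*m + 0.0544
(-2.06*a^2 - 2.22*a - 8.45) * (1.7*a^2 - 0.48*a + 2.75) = -3.502*a^4 - 2.7852*a^3 - 18.9644*a^2 - 2.049*a - 23.2375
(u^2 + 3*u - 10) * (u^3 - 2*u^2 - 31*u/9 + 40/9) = u^5 + u^4 - 175*u^3/9 + 127*u^2/9 + 430*u/9 - 400/9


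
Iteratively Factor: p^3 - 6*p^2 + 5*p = (p - 1)*(p^2 - 5*p) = p*(p - 1)*(p - 5)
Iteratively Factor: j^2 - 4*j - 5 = (j - 5)*(j + 1)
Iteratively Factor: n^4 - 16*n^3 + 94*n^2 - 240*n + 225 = (n - 3)*(n^3 - 13*n^2 + 55*n - 75) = (n - 5)*(n - 3)*(n^2 - 8*n + 15) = (n - 5)^2*(n - 3)*(n - 3)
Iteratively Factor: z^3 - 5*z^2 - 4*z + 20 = (z + 2)*(z^2 - 7*z + 10) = (z - 2)*(z + 2)*(z - 5)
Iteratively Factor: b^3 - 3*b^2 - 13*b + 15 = (b - 1)*(b^2 - 2*b - 15) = (b - 1)*(b + 3)*(b - 5)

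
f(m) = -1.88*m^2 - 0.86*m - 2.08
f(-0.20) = -1.98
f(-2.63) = -12.82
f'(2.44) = -10.03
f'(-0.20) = -0.11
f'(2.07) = -8.64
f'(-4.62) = 16.51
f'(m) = -3.76*m - 0.86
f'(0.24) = -1.76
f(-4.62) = -38.23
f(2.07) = -11.92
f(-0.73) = -2.45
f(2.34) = -14.39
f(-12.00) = -262.48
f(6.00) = -74.92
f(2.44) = -15.37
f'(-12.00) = 44.26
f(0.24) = -2.39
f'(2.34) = -9.66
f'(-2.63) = 9.03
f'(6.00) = -23.42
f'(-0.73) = 1.88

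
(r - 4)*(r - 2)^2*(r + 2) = r^4 - 6*r^3 + 4*r^2 + 24*r - 32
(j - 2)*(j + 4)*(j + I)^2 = j^4 + 2*j^3 + 2*I*j^3 - 9*j^2 + 4*I*j^2 - 2*j - 16*I*j + 8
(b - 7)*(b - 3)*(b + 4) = b^3 - 6*b^2 - 19*b + 84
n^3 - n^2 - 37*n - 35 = (n - 7)*(n + 1)*(n + 5)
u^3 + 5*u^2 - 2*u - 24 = (u - 2)*(u + 3)*(u + 4)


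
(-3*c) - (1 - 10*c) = 7*c - 1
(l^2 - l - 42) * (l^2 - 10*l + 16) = l^4 - 11*l^3 - 16*l^2 + 404*l - 672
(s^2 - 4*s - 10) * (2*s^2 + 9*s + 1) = 2*s^4 + s^3 - 55*s^2 - 94*s - 10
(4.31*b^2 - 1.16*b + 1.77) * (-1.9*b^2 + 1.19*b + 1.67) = -8.189*b^4 + 7.3329*b^3 + 2.4543*b^2 + 0.1691*b + 2.9559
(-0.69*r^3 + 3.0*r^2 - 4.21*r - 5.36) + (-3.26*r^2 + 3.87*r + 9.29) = -0.69*r^3 - 0.26*r^2 - 0.34*r + 3.93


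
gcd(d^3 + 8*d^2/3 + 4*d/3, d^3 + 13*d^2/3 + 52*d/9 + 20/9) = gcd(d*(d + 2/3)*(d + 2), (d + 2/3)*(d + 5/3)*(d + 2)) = d^2 + 8*d/3 + 4/3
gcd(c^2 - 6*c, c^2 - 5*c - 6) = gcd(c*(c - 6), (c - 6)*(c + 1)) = c - 6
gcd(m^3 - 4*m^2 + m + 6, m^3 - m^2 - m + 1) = m + 1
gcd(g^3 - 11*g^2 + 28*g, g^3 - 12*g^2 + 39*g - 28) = g^2 - 11*g + 28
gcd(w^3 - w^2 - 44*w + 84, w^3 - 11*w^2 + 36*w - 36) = w^2 - 8*w + 12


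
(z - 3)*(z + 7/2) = z^2 + z/2 - 21/2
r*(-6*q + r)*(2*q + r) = -12*q^2*r - 4*q*r^2 + r^3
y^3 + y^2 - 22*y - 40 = (y - 5)*(y + 2)*(y + 4)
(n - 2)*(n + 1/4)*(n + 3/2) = n^3 - n^2/4 - 25*n/8 - 3/4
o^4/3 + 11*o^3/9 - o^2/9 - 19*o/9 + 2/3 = (o/3 + 1)*(o - 1)*(o - 1/3)*(o + 2)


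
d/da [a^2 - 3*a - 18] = 2*a - 3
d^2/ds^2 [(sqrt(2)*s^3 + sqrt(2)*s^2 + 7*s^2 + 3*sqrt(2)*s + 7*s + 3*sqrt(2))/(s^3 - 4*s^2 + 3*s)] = 2*(7*s^6 + 5*sqrt(2)*s^6 + 21*s^5 - 147*s^4 - 27*sqrt(2)*s^4 - 36*sqrt(2)*s^3 + 175*s^3 + 171*sqrt(2)*s^2 - 108*sqrt(2)*s + 27*sqrt(2))/(s^3*(s^6 - 12*s^5 + 57*s^4 - 136*s^3 + 171*s^2 - 108*s + 27))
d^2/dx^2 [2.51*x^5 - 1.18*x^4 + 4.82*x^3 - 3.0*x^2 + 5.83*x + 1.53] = 50.2*x^3 - 14.16*x^2 + 28.92*x - 6.0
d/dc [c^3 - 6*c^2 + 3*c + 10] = 3*c^2 - 12*c + 3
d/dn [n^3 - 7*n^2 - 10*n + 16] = 3*n^2 - 14*n - 10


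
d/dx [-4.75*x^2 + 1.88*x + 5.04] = 1.88 - 9.5*x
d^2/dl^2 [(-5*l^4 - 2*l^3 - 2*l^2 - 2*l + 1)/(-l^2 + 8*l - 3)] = 10*(l^6 - 24*l^5 + 201*l^4 - 164*l^3 + 21*l^2 + 12*l + 1)/(l^6 - 24*l^5 + 201*l^4 - 656*l^3 + 603*l^2 - 216*l + 27)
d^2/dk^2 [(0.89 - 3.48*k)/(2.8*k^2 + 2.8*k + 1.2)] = (-(3.48*k - 0.89)*(5.6*k + 2.8)*(11.2*k + 5.6) + (58.464*k + 14.504)*(2.8*k^2 + 2.8*k + 1.2))/(2.8*k^2 + 2.8*k + 1.2)^3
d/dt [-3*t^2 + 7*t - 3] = 7 - 6*t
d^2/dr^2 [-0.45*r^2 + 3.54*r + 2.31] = -0.900000000000000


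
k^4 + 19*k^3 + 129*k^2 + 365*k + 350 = (k + 2)*(k + 5)^2*(k + 7)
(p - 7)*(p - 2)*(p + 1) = p^3 - 8*p^2 + 5*p + 14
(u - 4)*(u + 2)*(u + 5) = u^3 + 3*u^2 - 18*u - 40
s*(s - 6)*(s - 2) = s^3 - 8*s^2 + 12*s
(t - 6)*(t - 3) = t^2 - 9*t + 18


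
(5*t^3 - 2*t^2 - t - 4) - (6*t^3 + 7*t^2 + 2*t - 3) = -t^3 - 9*t^2 - 3*t - 1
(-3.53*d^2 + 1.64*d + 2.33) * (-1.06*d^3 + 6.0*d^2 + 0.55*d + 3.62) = 3.7418*d^5 - 22.9184*d^4 + 5.4287*d^3 + 2.1034*d^2 + 7.2183*d + 8.4346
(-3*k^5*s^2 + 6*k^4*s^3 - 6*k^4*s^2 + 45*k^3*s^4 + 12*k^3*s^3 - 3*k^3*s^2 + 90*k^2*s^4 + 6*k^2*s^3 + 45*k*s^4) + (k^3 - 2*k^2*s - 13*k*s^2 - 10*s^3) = -3*k^5*s^2 + 6*k^4*s^3 - 6*k^4*s^2 + 45*k^3*s^4 + 12*k^3*s^3 - 3*k^3*s^2 + k^3 + 90*k^2*s^4 + 6*k^2*s^3 - 2*k^2*s + 45*k*s^4 - 13*k*s^2 - 10*s^3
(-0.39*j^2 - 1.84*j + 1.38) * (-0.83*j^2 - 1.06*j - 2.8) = 0.3237*j^4 + 1.9406*j^3 + 1.897*j^2 + 3.6892*j - 3.864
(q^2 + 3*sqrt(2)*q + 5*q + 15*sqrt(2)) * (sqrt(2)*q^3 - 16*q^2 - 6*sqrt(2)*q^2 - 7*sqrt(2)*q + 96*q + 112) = sqrt(2)*q^5 - 10*q^4 - sqrt(2)*q^4 - 85*sqrt(2)*q^3 + 10*q^3 + 13*sqrt(2)*q^2 + 370*q^2 + 350*q + 1776*sqrt(2)*q + 1680*sqrt(2)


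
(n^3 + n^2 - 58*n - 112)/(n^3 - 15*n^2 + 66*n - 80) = (n^2 + 9*n + 14)/(n^2 - 7*n + 10)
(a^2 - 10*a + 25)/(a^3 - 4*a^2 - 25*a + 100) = (a - 5)/(a^2 + a - 20)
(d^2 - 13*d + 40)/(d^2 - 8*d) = (d - 5)/d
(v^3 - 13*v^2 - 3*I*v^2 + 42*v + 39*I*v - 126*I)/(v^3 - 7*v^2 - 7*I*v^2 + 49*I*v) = (v^2 - 3*v*(2 + I) + 18*I)/(v*(v - 7*I))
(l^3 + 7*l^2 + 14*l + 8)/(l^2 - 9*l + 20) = (l^3 + 7*l^2 + 14*l + 8)/(l^2 - 9*l + 20)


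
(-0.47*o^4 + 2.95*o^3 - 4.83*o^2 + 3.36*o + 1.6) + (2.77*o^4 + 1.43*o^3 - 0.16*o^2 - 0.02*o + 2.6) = 2.3*o^4 + 4.38*o^3 - 4.99*o^2 + 3.34*o + 4.2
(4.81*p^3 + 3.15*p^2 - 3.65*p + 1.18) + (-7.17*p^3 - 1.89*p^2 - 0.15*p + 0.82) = -2.36*p^3 + 1.26*p^2 - 3.8*p + 2.0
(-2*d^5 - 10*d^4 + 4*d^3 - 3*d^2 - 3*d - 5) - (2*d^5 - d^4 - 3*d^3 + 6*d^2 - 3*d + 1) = -4*d^5 - 9*d^4 + 7*d^3 - 9*d^2 - 6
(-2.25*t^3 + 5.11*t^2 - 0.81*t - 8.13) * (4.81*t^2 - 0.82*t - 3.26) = -10.8225*t^5 + 26.4241*t^4 - 0.751300000000001*t^3 - 55.0997*t^2 + 9.3072*t + 26.5038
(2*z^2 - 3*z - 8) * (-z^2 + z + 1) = -2*z^4 + 5*z^3 + 7*z^2 - 11*z - 8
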